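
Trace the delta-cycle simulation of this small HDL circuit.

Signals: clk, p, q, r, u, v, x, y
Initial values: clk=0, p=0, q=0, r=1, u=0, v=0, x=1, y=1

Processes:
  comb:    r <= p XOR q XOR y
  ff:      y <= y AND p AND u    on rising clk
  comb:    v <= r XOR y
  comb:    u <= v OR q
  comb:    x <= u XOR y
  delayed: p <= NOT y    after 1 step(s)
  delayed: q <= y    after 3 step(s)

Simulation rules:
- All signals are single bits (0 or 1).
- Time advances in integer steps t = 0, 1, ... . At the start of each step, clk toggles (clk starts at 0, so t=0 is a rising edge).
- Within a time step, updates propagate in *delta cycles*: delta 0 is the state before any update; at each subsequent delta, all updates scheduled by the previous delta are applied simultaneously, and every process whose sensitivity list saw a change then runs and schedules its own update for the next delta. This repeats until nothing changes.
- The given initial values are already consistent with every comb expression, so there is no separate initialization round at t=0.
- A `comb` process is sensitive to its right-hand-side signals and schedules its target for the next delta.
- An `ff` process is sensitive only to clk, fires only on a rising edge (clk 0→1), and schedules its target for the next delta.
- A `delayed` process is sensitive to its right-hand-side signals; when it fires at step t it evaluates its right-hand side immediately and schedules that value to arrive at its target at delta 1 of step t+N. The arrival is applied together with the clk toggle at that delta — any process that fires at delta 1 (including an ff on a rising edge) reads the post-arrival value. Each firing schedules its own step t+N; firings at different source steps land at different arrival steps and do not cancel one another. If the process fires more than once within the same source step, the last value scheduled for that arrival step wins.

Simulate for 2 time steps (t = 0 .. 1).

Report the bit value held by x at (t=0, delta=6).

[bits: y,p,x,r,v,u,q,clk]
t=0: Δ0=10110000 Δ1=10110001 Δ2=00110001 Δ3=00001001 Δ4=00000101 Δ5=00100001 Δ6=00000001 | 6Δ
t=1: Δ0=00000001 Δ1=01000000 Δ2=01010000 Δ3=01011000 Δ4=01011100 Δ5=01111100 | 5Δ

0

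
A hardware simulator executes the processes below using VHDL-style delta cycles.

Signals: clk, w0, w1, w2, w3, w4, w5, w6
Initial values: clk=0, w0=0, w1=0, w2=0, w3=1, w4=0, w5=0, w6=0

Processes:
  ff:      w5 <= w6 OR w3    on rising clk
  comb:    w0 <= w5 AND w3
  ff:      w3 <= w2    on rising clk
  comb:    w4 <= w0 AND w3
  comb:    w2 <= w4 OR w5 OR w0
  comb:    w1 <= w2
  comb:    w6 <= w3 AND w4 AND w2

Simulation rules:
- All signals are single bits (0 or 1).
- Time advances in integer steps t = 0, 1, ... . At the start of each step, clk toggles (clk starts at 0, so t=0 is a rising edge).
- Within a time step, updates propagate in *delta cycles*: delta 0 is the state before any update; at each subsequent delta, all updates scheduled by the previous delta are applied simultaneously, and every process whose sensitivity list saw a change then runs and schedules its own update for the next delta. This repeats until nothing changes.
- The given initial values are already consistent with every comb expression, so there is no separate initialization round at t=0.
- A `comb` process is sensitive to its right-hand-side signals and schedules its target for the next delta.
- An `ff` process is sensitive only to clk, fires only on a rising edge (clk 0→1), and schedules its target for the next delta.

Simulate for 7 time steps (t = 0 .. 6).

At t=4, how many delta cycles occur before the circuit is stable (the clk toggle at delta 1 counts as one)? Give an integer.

[bits: w3,w5,w6,w4,w2,w0,w1,clk]
t=0: Δ0=10000000 Δ1=10000001 Δ2=01000001 Δ3=01001001 Δ4=01001011 | 4Δ
t=1: Δ0=01001011 Δ1=01001010 | 1Δ
t=2: Δ0=01001010 Δ1=01001011 Δ2=10001011 Δ3=10000011 Δ4=10000001 | 4Δ
t=3: Δ0=10000001 Δ1=10000000 | 1Δ
t=4: Δ0=10000000 Δ1=10000001 Δ2=01000001 Δ3=01001001 Δ4=01001011 | 4Δ
t=5: Δ0=01001011 Δ1=01001010 | 1Δ
t=6: Δ0=01001010 Δ1=01001011 Δ2=10001011 Δ3=10000011 Δ4=10000001 | 4Δ

4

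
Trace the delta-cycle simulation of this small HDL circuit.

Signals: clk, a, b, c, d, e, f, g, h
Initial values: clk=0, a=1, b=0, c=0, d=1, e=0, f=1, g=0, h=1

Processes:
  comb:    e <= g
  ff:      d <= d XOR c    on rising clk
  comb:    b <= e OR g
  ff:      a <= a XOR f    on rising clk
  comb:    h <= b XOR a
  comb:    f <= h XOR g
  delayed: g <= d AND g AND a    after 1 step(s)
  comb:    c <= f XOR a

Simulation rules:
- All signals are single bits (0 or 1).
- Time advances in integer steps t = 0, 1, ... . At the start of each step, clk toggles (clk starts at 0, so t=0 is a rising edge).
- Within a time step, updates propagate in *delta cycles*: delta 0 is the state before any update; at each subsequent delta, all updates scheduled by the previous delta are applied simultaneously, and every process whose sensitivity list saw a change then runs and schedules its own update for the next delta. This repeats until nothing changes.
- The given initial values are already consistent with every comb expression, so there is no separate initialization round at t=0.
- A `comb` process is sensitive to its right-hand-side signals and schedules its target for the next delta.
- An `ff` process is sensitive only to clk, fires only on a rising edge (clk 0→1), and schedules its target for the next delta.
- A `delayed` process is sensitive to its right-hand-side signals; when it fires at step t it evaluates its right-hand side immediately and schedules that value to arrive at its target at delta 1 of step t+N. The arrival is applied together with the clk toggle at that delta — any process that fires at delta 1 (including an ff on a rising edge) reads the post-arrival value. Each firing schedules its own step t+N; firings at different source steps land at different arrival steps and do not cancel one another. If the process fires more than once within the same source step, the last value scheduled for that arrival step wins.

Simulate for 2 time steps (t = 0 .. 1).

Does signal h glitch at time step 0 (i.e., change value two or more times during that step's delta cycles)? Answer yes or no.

t=0 Δ0: f=1 e=0 d=1 a=1 b=0 c=0 g=0 h=1 clk=0
  Δ1: clk:0→1
  Δ2: a:1→0
  Δ3: c:0→1, h:1→0
  Δ4: f:1→0
  Δ5: c:1→0
  (5Δ to stable)
t=1 Δ0: f=0 e=0 d=1 a=0 b=0 c=0 g=0 h=0 clk=1
  Δ1: clk:1→0
  (1Δ to stable)

no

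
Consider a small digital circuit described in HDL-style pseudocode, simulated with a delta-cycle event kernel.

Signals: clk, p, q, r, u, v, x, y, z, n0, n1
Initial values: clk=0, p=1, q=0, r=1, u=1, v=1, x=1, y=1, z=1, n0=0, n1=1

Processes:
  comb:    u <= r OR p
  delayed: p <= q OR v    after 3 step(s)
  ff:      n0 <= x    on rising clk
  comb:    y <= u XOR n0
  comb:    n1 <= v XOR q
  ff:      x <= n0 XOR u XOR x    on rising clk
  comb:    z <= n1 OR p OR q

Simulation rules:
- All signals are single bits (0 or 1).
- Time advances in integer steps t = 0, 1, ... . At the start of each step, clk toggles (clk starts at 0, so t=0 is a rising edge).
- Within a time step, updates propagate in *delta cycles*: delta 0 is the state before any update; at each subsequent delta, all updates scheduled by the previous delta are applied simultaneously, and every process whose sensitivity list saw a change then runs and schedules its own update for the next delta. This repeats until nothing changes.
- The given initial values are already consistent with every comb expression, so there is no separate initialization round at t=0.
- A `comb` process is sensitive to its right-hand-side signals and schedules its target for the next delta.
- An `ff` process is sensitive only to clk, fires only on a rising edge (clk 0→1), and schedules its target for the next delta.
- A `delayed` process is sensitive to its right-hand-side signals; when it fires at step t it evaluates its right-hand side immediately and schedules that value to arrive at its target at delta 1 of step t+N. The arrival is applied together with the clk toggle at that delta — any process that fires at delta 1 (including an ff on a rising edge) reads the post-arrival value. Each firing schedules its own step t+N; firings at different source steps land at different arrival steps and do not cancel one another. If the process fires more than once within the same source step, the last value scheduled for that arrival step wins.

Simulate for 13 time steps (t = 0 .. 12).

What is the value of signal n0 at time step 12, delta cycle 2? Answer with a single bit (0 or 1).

t=0 Δ0: clk=0 r=1 n0=0 n1=1 p=1 y=1 x=1 q=0 u=1 z=1 v=1
  Δ1: clk:0→1
  Δ2: n0:0→1, x:1→0
  Δ3: y:1→0
  (3Δ to stable)
t=1 Δ0: clk=1 r=1 n0=1 n1=1 p=1 y=0 x=0 q=0 u=1 z=1 v=1
  Δ1: clk:1→0
  (1Δ to stable)
t=2 Δ0: clk=0 r=1 n0=1 n1=1 p=1 y=0 x=0 q=0 u=1 z=1 v=1
  Δ1: clk:0→1
  Δ2: n0:1→0
  Δ3: y:0→1
  (3Δ to stable)
t=3 Δ0: clk=1 r=1 n0=0 n1=1 p=1 y=1 x=0 q=0 u=1 z=1 v=1
  Δ1: clk:1→0
  (1Δ to stable)
t=4 Δ0: clk=0 r=1 n0=0 n1=1 p=1 y=1 x=0 q=0 u=1 z=1 v=1
  Δ1: clk:0→1
  Δ2: x:0→1
  (2Δ to stable)
t=5 Δ0: clk=1 r=1 n0=0 n1=1 p=1 y=1 x=1 q=0 u=1 z=1 v=1
  Δ1: clk:1→0
  (1Δ to stable)
t=6 Δ0: clk=0 r=1 n0=0 n1=1 p=1 y=1 x=1 q=0 u=1 z=1 v=1
  Δ1: clk:0→1
  Δ2: n0:0→1, x:1→0
  Δ3: y:1→0
  (3Δ to stable)
t=7 Δ0: clk=1 r=1 n0=1 n1=1 p=1 y=0 x=0 q=0 u=1 z=1 v=1
  Δ1: clk:1→0
  (1Δ to stable)
t=8 Δ0: clk=0 r=1 n0=1 n1=1 p=1 y=0 x=0 q=0 u=1 z=1 v=1
  Δ1: clk:0→1
  Δ2: n0:1→0
  Δ3: y:0→1
  (3Δ to stable)
t=9 Δ0: clk=1 r=1 n0=0 n1=1 p=1 y=1 x=0 q=0 u=1 z=1 v=1
  Δ1: clk:1→0
  (1Δ to stable)
t=10 Δ0: clk=0 r=1 n0=0 n1=1 p=1 y=1 x=0 q=0 u=1 z=1 v=1
  Δ1: clk:0→1
  Δ2: x:0→1
  (2Δ to stable)
t=11 Δ0: clk=1 r=1 n0=0 n1=1 p=1 y=1 x=1 q=0 u=1 z=1 v=1
  Δ1: clk:1→0
  (1Δ to stable)
t=12 Δ0: clk=0 r=1 n0=0 n1=1 p=1 y=1 x=1 q=0 u=1 z=1 v=1
  Δ1: clk:0→1
  Δ2: n0:0→1, x:1→0
  Δ3: y:1→0
  (3Δ to stable)

1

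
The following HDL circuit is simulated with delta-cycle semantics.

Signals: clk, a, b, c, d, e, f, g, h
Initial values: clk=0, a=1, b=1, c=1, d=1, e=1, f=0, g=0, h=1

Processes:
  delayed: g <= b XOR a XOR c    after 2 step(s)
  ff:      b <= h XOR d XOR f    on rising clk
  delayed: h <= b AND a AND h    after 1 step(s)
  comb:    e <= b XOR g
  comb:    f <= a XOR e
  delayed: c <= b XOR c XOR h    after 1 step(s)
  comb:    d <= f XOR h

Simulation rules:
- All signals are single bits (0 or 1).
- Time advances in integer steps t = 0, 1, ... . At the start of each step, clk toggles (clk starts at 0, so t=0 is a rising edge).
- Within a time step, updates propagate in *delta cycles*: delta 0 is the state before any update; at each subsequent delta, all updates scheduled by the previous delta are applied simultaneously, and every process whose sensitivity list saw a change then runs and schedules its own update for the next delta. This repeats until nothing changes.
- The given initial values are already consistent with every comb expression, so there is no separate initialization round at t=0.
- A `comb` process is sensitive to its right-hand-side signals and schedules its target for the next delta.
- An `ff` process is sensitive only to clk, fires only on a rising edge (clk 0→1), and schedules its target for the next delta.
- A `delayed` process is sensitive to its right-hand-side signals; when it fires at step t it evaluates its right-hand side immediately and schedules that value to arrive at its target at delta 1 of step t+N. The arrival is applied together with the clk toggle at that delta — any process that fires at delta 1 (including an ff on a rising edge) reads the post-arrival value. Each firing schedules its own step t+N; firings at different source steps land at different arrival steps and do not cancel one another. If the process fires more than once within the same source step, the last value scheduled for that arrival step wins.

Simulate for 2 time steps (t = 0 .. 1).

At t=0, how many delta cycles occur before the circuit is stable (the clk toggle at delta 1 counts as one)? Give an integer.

t0.Δ0 d=1 e=1 b=1 a=1 f=0 clk=0 h=1 g=0 c=1
t0.Δ1 d=1 e=1 b=1 a=1 f=0 clk=1 h=1 g=0 c=1
t0.Δ2 d=1 e=1 b=0 a=1 f=0 clk=1 h=1 g=0 c=1
t0.Δ3 d=1 e=0 b=0 a=1 f=0 clk=1 h=1 g=0 c=1
t0.Δ4 d=1 e=0 b=0 a=1 f=1 clk=1 h=1 g=0 c=1
t0.Δ5 d=0 e=0 b=0 a=1 f=1 clk=1 h=1 g=0 c=1
t1.Δ0 d=0 e=0 b=0 a=1 f=1 clk=1 h=1 g=0 c=1
t1.Δ1 d=0 e=0 b=0 a=1 f=1 clk=0 h=0 g=0 c=0
t1.Δ2 d=1 e=0 b=0 a=1 f=1 clk=0 h=0 g=0 c=0

5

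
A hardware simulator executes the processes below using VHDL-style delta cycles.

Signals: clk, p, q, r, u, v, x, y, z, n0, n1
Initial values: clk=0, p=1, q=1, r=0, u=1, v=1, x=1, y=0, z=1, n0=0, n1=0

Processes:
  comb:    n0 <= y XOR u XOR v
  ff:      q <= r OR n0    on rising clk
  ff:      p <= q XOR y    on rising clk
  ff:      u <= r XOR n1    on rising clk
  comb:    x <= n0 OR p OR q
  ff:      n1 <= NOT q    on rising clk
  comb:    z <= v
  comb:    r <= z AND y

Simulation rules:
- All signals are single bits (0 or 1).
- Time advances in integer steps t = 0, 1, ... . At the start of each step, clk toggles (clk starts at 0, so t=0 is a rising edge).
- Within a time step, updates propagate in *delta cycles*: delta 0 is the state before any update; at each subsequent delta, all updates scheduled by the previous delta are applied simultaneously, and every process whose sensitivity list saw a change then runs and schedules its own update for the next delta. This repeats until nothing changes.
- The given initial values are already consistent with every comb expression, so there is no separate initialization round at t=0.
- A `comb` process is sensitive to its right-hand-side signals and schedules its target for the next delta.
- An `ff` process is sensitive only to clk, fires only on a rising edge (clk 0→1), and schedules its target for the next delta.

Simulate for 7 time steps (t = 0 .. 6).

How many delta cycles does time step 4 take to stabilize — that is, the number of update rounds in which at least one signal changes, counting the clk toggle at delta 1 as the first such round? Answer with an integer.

t=0 Δ0: u=1 q=1 n1=0 y=0 x=1 p=1 r=0 v=1 z=1 n0=0 clk=0
  Δ1: clk:0→1
  Δ2: u:1→0, q:1→0
  Δ3: n0:0→1
  (3Δ to stable)
t=1 Δ0: u=0 q=0 n1=0 y=0 x=1 p=1 r=0 v=1 z=1 n0=1 clk=1
  Δ1: clk:1→0
  (1Δ to stable)
t=2 Δ0: u=0 q=0 n1=0 y=0 x=1 p=1 r=0 v=1 z=1 n0=1 clk=0
  Δ1: clk:0→1
  Δ2: q:0→1, n1:0→1, p:1→0
  (2Δ to stable)
t=3 Δ0: u=0 q=1 n1=1 y=0 x=1 p=0 r=0 v=1 z=1 n0=1 clk=1
  Δ1: clk:1→0
  (1Δ to stable)
t=4 Δ0: u=0 q=1 n1=1 y=0 x=1 p=0 r=0 v=1 z=1 n0=1 clk=0
  Δ1: clk:0→1
  Δ2: u:0→1, n1:1→0, p:0→1
  Δ3: n0:1→0
  (3Δ to stable)
t=5 Δ0: u=1 q=1 n1=0 y=0 x=1 p=1 r=0 v=1 z=1 n0=0 clk=1
  Δ1: clk:1→0
  (1Δ to stable)
t=6 Δ0: u=1 q=1 n1=0 y=0 x=1 p=1 r=0 v=1 z=1 n0=0 clk=0
  Δ1: clk:0→1
  Δ2: u:1→0, q:1→0
  Δ3: n0:0→1
  (3Δ to stable)

3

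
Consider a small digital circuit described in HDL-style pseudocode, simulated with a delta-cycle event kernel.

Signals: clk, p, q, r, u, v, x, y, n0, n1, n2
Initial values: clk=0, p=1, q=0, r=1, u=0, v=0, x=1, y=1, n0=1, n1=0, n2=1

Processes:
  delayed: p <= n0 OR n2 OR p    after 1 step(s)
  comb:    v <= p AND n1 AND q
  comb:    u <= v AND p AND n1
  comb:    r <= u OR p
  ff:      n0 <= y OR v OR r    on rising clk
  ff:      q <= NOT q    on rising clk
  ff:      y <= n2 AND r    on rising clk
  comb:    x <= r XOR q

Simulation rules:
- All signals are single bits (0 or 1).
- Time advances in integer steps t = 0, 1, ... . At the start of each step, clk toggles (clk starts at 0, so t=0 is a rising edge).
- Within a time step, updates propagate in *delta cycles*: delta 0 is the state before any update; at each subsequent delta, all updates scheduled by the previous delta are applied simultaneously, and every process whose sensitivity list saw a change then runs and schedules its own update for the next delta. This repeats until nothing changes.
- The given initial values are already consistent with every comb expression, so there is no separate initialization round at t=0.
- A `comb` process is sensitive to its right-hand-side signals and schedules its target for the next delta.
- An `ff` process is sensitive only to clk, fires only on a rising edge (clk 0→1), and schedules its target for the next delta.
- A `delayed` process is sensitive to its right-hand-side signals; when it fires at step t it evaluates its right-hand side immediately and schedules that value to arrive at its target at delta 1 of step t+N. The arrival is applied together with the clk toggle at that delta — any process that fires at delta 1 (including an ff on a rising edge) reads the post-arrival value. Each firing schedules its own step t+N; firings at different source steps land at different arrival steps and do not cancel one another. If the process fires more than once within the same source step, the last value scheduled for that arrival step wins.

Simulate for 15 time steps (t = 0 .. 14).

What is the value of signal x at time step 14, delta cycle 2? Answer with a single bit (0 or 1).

0

t=0 Δ0: v=0 q=0 y=1 r=1 clk=0 u=0 p=1 n1=0 n0=1 x=1 n2=1
  Δ1: clk:0→1
  Δ2: q:0→1
  Δ3: x:1→0
  (3Δ to stable)
t=1 Δ0: v=0 q=1 y=1 r=1 clk=1 u=0 p=1 n1=0 n0=1 x=0 n2=1
  Δ1: clk:1→0
  (1Δ to stable)
t=2 Δ0: v=0 q=1 y=1 r=1 clk=0 u=0 p=1 n1=0 n0=1 x=0 n2=1
  Δ1: clk:0→1
  Δ2: q:1→0
  Δ3: x:0→1
  (3Δ to stable)
t=3 Δ0: v=0 q=0 y=1 r=1 clk=1 u=0 p=1 n1=0 n0=1 x=1 n2=1
  Δ1: clk:1→0
  (1Δ to stable)
t=4 Δ0: v=0 q=0 y=1 r=1 clk=0 u=0 p=1 n1=0 n0=1 x=1 n2=1
  Δ1: clk:0→1
  Δ2: q:0→1
  Δ3: x:1→0
  (3Δ to stable)
t=5 Δ0: v=0 q=1 y=1 r=1 clk=1 u=0 p=1 n1=0 n0=1 x=0 n2=1
  Δ1: clk:1→0
  (1Δ to stable)
t=6 Δ0: v=0 q=1 y=1 r=1 clk=0 u=0 p=1 n1=0 n0=1 x=0 n2=1
  Δ1: clk:0→1
  Δ2: q:1→0
  Δ3: x:0→1
  (3Δ to stable)
t=7 Δ0: v=0 q=0 y=1 r=1 clk=1 u=0 p=1 n1=0 n0=1 x=1 n2=1
  Δ1: clk:1→0
  (1Δ to stable)
t=8 Δ0: v=0 q=0 y=1 r=1 clk=0 u=0 p=1 n1=0 n0=1 x=1 n2=1
  Δ1: clk:0→1
  Δ2: q:0→1
  Δ3: x:1→0
  (3Δ to stable)
t=9 Δ0: v=0 q=1 y=1 r=1 clk=1 u=0 p=1 n1=0 n0=1 x=0 n2=1
  Δ1: clk:1→0
  (1Δ to stable)
t=10 Δ0: v=0 q=1 y=1 r=1 clk=0 u=0 p=1 n1=0 n0=1 x=0 n2=1
  Δ1: clk:0→1
  Δ2: q:1→0
  Δ3: x:0→1
  (3Δ to stable)
t=11 Δ0: v=0 q=0 y=1 r=1 clk=1 u=0 p=1 n1=0 n0=1 x=1 n2=1
  Δ1: clk:1→0
  (1Δ to stable)
t=12 Δ0: v=0 q=0 y=1 r=1 clk=0 u=0 p=1 n1=0 n0=1 x=1 n2=1
  Δ1: clk:0→1
  Δ2: q:0→1
  Δ3: x:1→0
  (3Δ to stable)
t=13 Δ0: v=0 q=1 y=1 r=1 clk=1 u=0 p=1 n1=0 n0=1 x=0 n2=1
  Δ1: clk:1→0
  (1Δ to stable)
t=14 Δ0: v=0 q=1 y=1 r=1 clk=0 u=0 p=1 n1=0 n0=1 x=0 n2=1
  Δ1: clk:0→1
  Δ2: q:1→0
  Δ3: x:0→1
  (3Δ to stable)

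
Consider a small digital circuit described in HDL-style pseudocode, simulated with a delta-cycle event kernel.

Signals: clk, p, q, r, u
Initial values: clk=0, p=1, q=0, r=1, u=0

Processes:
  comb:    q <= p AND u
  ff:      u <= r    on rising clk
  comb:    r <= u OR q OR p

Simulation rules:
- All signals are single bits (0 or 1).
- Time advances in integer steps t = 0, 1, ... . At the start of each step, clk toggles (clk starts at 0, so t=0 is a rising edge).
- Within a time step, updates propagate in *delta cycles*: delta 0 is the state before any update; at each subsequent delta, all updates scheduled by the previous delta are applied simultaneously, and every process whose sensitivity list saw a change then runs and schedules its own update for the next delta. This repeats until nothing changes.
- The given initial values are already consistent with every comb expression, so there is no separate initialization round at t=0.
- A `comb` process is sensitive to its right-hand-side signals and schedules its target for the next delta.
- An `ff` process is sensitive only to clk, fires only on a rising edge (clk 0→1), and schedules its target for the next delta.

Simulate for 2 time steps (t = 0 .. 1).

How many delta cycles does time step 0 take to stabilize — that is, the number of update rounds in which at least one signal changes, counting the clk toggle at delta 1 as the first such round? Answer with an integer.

3

[bits: clk,r,q,u,p]
t=0: Δ0=01001 Δ1=11001 Δ2=11011 Δ3=11111 | 3Δ
t=1: Δ0=11111 Δ1=01111 | 1Δ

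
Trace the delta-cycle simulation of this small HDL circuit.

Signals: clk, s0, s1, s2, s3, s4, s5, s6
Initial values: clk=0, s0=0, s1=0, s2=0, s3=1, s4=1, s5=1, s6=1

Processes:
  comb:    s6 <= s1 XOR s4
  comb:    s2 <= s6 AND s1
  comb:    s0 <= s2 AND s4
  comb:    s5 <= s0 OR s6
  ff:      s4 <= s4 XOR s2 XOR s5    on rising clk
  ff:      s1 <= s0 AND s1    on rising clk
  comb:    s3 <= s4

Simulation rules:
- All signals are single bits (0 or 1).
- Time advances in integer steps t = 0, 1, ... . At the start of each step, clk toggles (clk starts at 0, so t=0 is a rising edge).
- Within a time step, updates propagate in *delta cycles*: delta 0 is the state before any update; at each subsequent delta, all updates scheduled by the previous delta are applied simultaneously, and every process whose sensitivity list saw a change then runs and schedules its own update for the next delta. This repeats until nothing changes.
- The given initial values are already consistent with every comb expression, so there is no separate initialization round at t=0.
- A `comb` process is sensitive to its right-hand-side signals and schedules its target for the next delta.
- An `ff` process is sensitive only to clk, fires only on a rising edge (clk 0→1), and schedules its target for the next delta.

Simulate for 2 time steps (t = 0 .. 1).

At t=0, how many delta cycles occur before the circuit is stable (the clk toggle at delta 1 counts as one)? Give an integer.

4

t=0 Δ0: s3=1 s6=1 s1=0 s4=1 s2=0 s0=0 s5=1 clk=0
  Δ1: clk:0→1
  Δ2: s4:1→0
  Δ3: s3:1→0, s6:1→0
  Δ4: s5:1→0
  (4Δ to stable)
t=1 Δ0: s3=0 s6=0 s1=0 s4=0 s2=0 s0=0 s5=0 clk=1
  Δ1: clk:1→0
  (1Δ to stable)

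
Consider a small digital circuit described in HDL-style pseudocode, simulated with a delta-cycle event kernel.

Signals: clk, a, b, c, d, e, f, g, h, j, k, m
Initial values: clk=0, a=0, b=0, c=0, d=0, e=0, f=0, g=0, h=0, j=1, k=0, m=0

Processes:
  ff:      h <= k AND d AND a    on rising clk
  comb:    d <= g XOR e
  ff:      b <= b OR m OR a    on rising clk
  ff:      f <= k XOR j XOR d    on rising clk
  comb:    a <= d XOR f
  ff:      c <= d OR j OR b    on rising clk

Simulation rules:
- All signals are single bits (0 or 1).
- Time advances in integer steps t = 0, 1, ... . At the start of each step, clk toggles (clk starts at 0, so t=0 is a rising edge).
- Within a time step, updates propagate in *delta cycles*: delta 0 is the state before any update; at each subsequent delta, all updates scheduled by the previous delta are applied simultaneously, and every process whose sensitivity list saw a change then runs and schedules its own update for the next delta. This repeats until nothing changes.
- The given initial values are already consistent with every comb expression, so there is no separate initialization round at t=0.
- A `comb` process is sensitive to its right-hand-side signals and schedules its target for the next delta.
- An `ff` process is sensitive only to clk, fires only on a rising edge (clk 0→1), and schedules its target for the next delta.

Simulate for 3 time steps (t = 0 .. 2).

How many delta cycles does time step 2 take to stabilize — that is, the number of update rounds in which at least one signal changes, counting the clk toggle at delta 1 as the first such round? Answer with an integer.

2

t=0 Δ0: clk=0 k=0 c=0 a=0 e=0 h=0 j=1 d=0 g=0 m=0 f=0 b=0
  Δ1: clk:0→1
  Δ2: c:0→1, f:0→1
  Δ3: a:0→1
  (3Δ to stable)
t=1 Δ0: clk=1 k=0 c=1 a=1 e=0 h=0 j=1 d=0 g=0 m=0 f=1 b=0
  Δ1: clk:1→0
  (1Δ to stable)
t=2 Δ0: clk=0 k=0 c=1 a=1 e=0 h=0 j=1 d=0 g=0 m=0 f=1 b=0
  Δ1: clk:0→1
  Δ2: b:0→1
  (2Δ to stable)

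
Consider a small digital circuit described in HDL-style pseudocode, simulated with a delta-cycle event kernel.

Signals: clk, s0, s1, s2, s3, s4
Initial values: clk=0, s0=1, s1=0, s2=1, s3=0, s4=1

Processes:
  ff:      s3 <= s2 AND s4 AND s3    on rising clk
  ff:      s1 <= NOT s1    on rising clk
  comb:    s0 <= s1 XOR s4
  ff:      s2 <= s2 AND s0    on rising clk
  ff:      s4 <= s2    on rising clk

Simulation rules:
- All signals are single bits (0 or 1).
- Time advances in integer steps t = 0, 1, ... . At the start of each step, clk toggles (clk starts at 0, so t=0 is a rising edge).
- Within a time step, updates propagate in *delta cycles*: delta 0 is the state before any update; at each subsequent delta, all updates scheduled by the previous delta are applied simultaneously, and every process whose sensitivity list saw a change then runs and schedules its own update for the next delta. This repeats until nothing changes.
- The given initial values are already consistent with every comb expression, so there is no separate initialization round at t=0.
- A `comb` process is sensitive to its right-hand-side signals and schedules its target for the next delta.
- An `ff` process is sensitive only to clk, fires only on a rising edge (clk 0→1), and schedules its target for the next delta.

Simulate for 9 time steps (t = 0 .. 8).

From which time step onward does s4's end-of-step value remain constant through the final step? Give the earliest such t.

t=0 Δ0: s1=0 s4=1 s0=1 s2=1 clk=0 s3=0
  Δ1: clk:0→1
  Δ2: s1:0→1
  Δ3: s0:1→0
  (3Δ to stable)
t=1 Δ0: s1=1 s4=1 s0=0 s2=1 clk=1 s3=0
  Δ1: clk:1→0
  (1Δ to stable)
t=2 Δ0: s1=1 s4=1 s0=0 s2=1 clk=0 s3=0
  Δ1: clk:0→1
  Δ2: s1:1→0, s2:1→0
  Δ3: s0:0→1
  (3Δ to stable)
t=3 Δ0: s1=0 s4=1 s0=1 s2=0 clk=1 s3=0
  Δ1: clk:1→0
  (1Δ to stable)
t=4 Δ0: s1=0 s4=1 s0=1 s2=0 clk=0 s3=0
  Δ1: clk:0→1
  Δ2: s1:0→1, s4:1→0
  (2Δ to stable)
t=5 Δ0: s1=1 s4=0 s0=1 s2=0 clk=1 s3=0
  Δ1: clk:1→0
  (1Δ to stable)
t=6 Δ0: s1=1 s4=0 s0=1 s2=0 clk=0 s3=0
  Δ1: clk:0→1
  Δ2: s1:1→0
  Δ3: s0:1→0
  (3Δ to stable)
t=7 Δ0: s1=0 s4=0 s0=0 s2=0 clk=1 s3=0
  Δ1: clk:1→0
  (1Δ to stable)
t=8 Δ0: s1=0 s4=0 s0=0 s2=0 clk=0 s3=0
  Δ1: clk:0→1
  Δ2: s1:0→1
  Δ3: s0:0→1
  (3Δ to stable)

4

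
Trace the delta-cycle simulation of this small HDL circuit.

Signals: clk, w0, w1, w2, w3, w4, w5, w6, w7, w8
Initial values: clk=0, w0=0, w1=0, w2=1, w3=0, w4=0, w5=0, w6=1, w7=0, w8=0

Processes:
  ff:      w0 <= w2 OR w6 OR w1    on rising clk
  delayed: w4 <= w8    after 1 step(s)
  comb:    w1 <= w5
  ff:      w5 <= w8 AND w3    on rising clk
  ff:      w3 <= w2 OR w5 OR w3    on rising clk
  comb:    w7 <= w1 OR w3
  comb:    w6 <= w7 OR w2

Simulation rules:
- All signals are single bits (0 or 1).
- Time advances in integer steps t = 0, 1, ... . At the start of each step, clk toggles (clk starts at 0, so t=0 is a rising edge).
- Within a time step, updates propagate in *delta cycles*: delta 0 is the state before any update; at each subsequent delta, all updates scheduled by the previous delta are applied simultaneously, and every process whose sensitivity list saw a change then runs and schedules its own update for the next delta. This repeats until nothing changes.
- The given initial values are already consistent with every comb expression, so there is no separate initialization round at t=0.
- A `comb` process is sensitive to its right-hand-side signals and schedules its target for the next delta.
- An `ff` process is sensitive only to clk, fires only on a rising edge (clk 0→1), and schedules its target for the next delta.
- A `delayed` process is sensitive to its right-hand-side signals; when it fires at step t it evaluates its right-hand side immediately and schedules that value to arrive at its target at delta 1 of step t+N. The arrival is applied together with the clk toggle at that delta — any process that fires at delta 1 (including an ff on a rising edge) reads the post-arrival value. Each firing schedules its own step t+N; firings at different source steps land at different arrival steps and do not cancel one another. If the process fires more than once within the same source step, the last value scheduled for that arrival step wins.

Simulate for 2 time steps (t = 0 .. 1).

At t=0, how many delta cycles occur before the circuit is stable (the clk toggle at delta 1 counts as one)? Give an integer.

[bits: w7,w2,w1,w3,w0,w6,w4,w5,w8,clk]
t=0: Δ0=0100010000 Δ1=0100010001 Δ2=0101110001 Δ3=1101110001 | 3Δ
t=1: Δ0=1101110001 Δ1=1101110000 | 1Δ

3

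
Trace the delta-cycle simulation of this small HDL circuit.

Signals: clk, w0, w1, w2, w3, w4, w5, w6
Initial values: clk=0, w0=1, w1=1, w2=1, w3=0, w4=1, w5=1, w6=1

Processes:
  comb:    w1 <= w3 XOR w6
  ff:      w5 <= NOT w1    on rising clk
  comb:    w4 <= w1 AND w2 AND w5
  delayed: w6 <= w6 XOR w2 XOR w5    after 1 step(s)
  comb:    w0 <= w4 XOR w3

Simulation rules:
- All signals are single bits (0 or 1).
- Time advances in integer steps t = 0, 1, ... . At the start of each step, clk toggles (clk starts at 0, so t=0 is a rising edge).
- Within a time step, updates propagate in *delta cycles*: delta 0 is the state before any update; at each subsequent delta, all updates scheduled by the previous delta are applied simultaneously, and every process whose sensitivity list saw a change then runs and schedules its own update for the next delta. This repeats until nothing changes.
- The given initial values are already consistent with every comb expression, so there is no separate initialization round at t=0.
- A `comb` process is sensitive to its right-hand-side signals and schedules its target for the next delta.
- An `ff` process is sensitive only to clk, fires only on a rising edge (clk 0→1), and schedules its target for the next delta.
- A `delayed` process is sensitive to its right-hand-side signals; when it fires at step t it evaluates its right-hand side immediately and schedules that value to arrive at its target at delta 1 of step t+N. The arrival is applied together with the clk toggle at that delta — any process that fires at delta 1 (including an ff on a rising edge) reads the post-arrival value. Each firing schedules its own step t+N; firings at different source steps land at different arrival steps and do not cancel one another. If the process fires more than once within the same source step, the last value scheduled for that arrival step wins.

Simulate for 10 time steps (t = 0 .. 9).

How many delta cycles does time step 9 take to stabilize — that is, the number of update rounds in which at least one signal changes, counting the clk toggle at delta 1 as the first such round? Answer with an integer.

2

t=0 Δ0: w3=0 clk=0 w2=1 w6=1 w5=1 w1=1 w4=1 w0=1
  Δ1: clk:0→1
  Δ2: w5:1→0
  Δ3: w4:1→0
  Δ4: w0:1→0
  (4Δ to stable)
t=1 Δ0: w3=0 clk=1 w2=1 w6=1 w5=0 w1=1 w4=0 w0=0
  Δ1: clk:1→0, w6:1→0
  Δ2: w1:1→0
  (2Δ to stable)
t=2 Δ0: w3=0 clk=0 w2=1 w6=0 w5=0 w1=0 w4=0 w0=0
  Δ1: clk:0→1, w6:0→1
  Δ2: w5:0→1, w1:0→1
  Δ3: w4:0→1
  Δ4: w0:0→1
  (4Δ to stable)
t=3 Δ0: w3=0 clk=1 w2=1 w6=1 w5=1 w1=1 w4=1 w0=1
  Δ1: clk:1→0
  (1Δ to stable)
t=4 Δ0: w3=0 clk=0 w2=1 w6=1 w5=1 w1=1 w4=1 w0=1
  Δ1: clk:0→1
  Δ2: w5:1→0
  Δ3: w4:1→0
  Δ4: w0:1→0
  (4Δ to stable)
t=5 Δ0: w3=0 clk=1 w2=1 w6=1 w5=0 w1=1 w4=0 w0=0
  Δ1: clk:1→0, w6:1→0
  Δ2: w1:1→0
  (2Δ to stable)
t=6 Δ0: w3=0 clk=0 w2=1 w6=0 w5=0 w1=0 w4=0 w0=0
  Δ1: clk:0→1, w6:0→1
  Δ2: w5:0→1, w1:0→1
  Δ3: w4:0→1
  Δ4: w0:0→1
  (4Δ to stable)
t=7 Δ0: w3=0 clk=1 w2=1 w6=1 w5=1 w1=1 w4=1 w0=1
  Δ1: clk:1→0
  (1Δ to stable)
t=8 Δ0: w3=0 clk=0 w2=1 w6=1 w5=1 w1=1 w4=1 w0=1
  Δ1: clk:0→1
  Δ2: w5:1→0
  Δ3: w4:1→0
  Δ4: w0:1→0
  (4Δ to stable)
t=9 Δ0: w3=0 clk=1 w2=1 w6=1 w5=0 w1=1 w4=0 w0=0
  Δ1: clk:1→0, w6:1→0
  Δ2: w1:1→0
  (2Δ to stable)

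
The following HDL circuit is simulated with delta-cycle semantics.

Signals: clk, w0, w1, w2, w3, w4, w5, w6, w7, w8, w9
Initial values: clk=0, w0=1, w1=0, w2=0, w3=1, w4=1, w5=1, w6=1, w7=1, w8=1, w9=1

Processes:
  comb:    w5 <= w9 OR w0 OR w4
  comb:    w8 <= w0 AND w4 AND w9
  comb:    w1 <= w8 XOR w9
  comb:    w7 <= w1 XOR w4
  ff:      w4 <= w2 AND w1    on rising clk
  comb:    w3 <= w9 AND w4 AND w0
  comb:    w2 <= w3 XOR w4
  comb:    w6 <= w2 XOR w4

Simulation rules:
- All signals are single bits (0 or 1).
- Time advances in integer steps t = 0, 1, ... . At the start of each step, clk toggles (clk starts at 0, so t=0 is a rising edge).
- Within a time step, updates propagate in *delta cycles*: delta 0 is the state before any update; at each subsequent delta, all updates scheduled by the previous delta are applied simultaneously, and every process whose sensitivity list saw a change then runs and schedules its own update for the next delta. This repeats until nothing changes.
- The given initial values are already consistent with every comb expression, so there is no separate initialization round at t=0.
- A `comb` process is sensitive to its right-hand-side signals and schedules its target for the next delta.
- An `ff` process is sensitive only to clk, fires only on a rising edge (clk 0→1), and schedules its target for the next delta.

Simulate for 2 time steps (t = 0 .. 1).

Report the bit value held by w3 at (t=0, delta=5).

0

[bits: w2,w6,w0,w3,w7,w5,w1,clk,w9,w8,w4]
t=0: Δ0=01111100111 Δ1=01111101111 Δ2=01111101110 Δ3=10100101100 Δ4=01100111100 Δ5=00101111100 | 5Δ
t=1: Δ0=00101111100 Δ1=00101110100 | 1Δ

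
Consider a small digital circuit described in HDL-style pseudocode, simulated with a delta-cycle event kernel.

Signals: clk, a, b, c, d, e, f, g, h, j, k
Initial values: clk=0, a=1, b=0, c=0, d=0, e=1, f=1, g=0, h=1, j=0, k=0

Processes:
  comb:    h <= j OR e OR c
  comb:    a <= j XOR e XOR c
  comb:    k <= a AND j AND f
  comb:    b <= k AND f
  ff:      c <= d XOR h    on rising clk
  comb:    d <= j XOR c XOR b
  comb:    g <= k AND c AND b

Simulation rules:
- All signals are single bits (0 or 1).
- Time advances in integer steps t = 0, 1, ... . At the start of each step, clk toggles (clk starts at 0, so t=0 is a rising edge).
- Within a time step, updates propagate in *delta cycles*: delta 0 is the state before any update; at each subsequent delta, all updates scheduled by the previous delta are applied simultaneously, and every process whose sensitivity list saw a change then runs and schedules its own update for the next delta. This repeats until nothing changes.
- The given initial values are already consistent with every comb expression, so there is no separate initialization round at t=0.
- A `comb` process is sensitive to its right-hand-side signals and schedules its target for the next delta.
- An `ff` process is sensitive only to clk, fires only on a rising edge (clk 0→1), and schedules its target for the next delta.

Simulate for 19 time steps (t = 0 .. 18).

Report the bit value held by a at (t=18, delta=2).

[bits: b,h,j,clk,c,g,k,d,e,f,a]
t=0: Δ0=01000000111 Δ1=01010000111 Δ2=01011000111 Δ3=01011001110 | 3Δ
t=1: Δ0=01011001110 Δ1=01001001110 | 1Δ
t=2: Δ0=01001001110 Δ1=01011001110 Δ2=01010001110 Δ3=01010000111 | 3Δ
t=3: Δ0=01010000111 Δ1=01000000111 | 1Δ
t=4: Δ0=01000000111 Δ1=01010000111 Δ2=01011000111 Δ3=01011001110 | 3Δ
t=5: Δ0=01011001110 Δ1=01001001110 | 1Δ
t=6: Δ0=01001001110 Δ1=01011001110 Δ2=01010001110 Δ3=01010000111 | 3Δ
t=7: Δ0=01010000111 Δ1=01000000111 | 1Δ
t=8: Δ0=01000000111 Δ1=01010000111 Δ2=01011000111 Δ3=01011001110 | 3Δ
t=9: Δ0=01011001110 Δ1=01001001110 | 1Δ
t=10: Δ0=01001001110 Δ1=01011001110 Δ2=01010001110 Δ3=01010000111 | 3Δ
t=11: Δ0=01010000111 Δ1=01000000111 | 1Δ
t=12: Δ0=01000000111 Δ1=01010000111 Δ2=01011000111 Δ3=01011001110 | 3Δ
t=13: Δ0=01011001110 Δ1=01001001110 | 1Δ
t=14: Δ0=01001001110 Δ1=01011001110 Δ2=01010001110 Δ3=01010000111 | 3Δ
t=15: Δ0=01010000111 Δ1=01000000111 | 1Δ
t=16: Δ0=01000000111 Δ1=01010000111 Δ2=01011000111 Δ3=01011001110 | 3Δ
t=17: Δ0=01011001110 Δ1=01001001110 | 1Δ
t=18: Δ0=01001001110 Δ1=01011001110 Δ2=01010001110 Δ3=01010000111 | 3Δ

0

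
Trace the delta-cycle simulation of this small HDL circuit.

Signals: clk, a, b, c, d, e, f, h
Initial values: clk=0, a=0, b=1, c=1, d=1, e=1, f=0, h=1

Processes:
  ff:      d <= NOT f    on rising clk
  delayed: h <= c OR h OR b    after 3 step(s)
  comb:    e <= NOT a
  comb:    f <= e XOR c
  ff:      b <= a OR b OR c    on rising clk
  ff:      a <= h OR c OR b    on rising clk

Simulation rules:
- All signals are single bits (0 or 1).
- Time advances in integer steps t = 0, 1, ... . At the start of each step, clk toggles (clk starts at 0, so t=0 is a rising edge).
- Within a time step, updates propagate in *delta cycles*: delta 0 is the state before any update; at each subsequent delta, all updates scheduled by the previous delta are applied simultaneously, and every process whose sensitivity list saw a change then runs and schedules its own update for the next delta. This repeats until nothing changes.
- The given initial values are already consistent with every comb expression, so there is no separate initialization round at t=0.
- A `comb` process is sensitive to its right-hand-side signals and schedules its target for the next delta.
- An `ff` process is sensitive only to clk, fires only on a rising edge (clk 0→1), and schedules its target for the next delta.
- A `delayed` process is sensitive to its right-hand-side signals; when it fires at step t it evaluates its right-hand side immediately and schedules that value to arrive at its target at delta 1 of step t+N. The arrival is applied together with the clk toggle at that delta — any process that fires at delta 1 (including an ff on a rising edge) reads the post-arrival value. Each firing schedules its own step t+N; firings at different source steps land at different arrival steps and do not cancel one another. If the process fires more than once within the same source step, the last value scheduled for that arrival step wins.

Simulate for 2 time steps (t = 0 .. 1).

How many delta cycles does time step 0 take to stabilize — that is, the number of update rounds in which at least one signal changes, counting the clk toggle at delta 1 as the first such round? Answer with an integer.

4

t0.Δ0 clk=0 c=1 d=1 b=1 e=1 h=1 a=0 f=0
t0.Δ1 clk=1 c=1 d=1 b=1 e=1 h=1 a=0 f=0
t0.Δ2 clk=1 c=1 d=1 b=1 e=1 h=1 a=1 f=0
t0.Δ3 clk=1 c=1 d=1 b=1 e=0 h=1 a=1 f=0
t0.Δ4 clk=1 c=1 d=1 b=1 e=0 h=1 a=1 f=1
t1.Δ0 clk=1 c=1 d=1 b=1 e=0 h=1 a=1 f=1
t1.Δ1 clk=0 c=1 d=1 b=1 e=0 h=1 a=1 f=1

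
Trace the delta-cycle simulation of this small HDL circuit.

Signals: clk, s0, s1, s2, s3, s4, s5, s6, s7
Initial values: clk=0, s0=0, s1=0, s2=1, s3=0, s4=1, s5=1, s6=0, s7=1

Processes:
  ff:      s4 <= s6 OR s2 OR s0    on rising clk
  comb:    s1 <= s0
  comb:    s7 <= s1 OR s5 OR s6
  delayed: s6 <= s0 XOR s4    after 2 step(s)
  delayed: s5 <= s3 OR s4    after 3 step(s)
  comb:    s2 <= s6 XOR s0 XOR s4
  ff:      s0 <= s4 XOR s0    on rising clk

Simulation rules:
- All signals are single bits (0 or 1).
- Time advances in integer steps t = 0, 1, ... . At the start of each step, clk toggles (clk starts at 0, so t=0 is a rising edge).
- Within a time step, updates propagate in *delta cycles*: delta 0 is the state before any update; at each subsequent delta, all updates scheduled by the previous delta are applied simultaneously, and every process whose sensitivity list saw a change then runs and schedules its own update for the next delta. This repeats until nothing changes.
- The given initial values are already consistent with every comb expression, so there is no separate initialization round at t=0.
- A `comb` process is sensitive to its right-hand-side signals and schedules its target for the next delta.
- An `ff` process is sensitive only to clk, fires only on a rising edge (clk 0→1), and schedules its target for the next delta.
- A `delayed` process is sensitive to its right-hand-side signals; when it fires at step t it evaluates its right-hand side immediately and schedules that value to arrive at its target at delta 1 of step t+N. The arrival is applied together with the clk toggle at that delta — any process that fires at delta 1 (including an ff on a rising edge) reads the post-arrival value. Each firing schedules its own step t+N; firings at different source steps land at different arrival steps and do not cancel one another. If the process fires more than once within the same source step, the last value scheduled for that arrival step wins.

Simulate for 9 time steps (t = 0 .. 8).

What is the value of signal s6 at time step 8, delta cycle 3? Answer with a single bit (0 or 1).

t0.Δ0 s3=0 s7=1 s1=0 s2=1 s5=1 clk=0 s0=0 s4=1 s6=0
t0.Δ1 s3=0 s7=1 s1=0 s2=1 s5=1 clk=1 s0=0 s4=1 s6=0
t0.Δ2 s3=0 s7=1 s1=0 s2=1 s5=1 clk=1 s0=1 s4=1 s6=0
t0.Δ3 s3=0 s7=1 s1=1 s2=0 s5=1 clk=1 s0=1 s4=1 s6=0
t1.Δ0 s3=0 s7=1 s1=1 s2=0 s5=1 clk=1 s0=1 s4=1 s6=0
t1.Δ1 s3=0 s7=1 s1=1 s2=0 s5=1 clk=0 s0=1 s4=1 s6=0
t2.Δ0 s3=0 s7=1 s1=1 s2=0 s5=1 clk=0 s0=1 s4=1 s6=0
t2.Δ1 s3=0 s7=1 s1=1 s2=0 s5=1 clk=1 s0=1 s4=1 s6=0
t2.Δ2 s3=0 s7=1 s1=1 s2=0 s5=1 clk=1 s0=0 s4=1 s6=0
t2.Δ3 s3=0 s7=1 s1=0 s2=1 s5=1 clk=1 s0=0 s4=1 s6=0
t3.Δ0 s3=0 s7=1 s1=0 s2=1 s5=1 clk=1 s0=0 s4=1 s6=0
t3.Δ1 s3=0 s7=1 s1=0 s2=1 s5=1 clk=0 s0=0 s4=1 s6=0
t4.Δ0 s3=0 s7=1 s1=0 s2=1 s5=1 clk=0 s0=0 s4=1 s6=0
t4.Δ1 s3=0 s7=1 s1=0 s2=1 s5=1 clk=1 s0=0 s4=1 s6=1
t4.Δ2 s3=0 s7=1 s1=0 s2=0 s5=1 clk=1 s0=1 s4=1 s6=1
t4.Δ3 s3=0 s7=1 s1=1 s2=1 s5=1 clk=1 s0=1 s4=1 s6=1
t5.Δ0 s3=0 s7=1 s1=1 s2=1 s5=1 clk=1 s0=1 s4=1 s6=1
t5.Δ1 s3=0 s7=1 s1=1 s2=1 s5=1 clk=0 s0=1 s4=1 s6=1
t6.Δ0 s3=0 s7=1 s1=1 s2=1 s5=1 clk=0 s0=1 s4=1 s6=1
t6.Δ1 s3=0 s7=1 s1=1 s2=1 s5=1 clk=1 s0=1 s4=1 s6=0
t6.Δ2 s3=0 s7=1 s1=1 s2=0 s5=1 clk=1 s0=0 s4=1 s6=0
t6.Δ3 s3=0 s7=1 s1=0 s2=1 s5=1 clk=1 s0=0 s4=1 s6=0
t7.Δ0 s3=0 s7=1 s1=0 s2=1 s5=1 clk=1 s0=0 s4=1 s6=0
t7.Δ1 s3=0 s7=1 s1=0 s2=1 s5=1 clk=0 s0=0 s4=1 s6=0
t8.Δ0 s3=0 s7=1 s1=0 s2=1 s5=1 clk=0 s0=0 s4=1 s6=0
t8.Δ1 s3=0 s7=1 s1=0 s2=1 s5=1 clk=1 s0=0 s4=1 s6=1
t8.Δ2 s3=0 s7=1 s1=0 s2=0 s5=1 clk=1 s0=1 s4=1 s6=1
t8.Δ3 s3=0 s7=1 s1=1 s2=1 s5=1 clk=1 s0=1 s4=1 s6=1

1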